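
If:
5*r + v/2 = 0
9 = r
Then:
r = 9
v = -90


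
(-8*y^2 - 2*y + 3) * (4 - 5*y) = 40*y^3 - 22*y^2 - 23*y + 12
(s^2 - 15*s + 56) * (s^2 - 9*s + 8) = s^4 - 24*s^3 + 199*s^2 - 624*s + 448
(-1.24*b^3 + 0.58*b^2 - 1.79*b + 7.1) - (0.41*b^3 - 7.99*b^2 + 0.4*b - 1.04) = -1.65*b^3 + 8.57*b^2 - 2.19*b + 8.14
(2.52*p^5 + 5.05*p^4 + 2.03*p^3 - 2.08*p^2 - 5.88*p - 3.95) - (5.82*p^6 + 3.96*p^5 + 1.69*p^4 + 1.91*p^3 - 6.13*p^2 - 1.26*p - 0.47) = -5.82*p^6 - 1.44*p^5 + 3.36*p^4 + 0.12*p^3 + 4.05*p^2 - 4.62*p - 3.48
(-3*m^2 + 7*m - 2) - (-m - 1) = -3*m^2 + 8*m - 1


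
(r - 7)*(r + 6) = r^2 - r - 42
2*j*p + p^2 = p*(2*j + p)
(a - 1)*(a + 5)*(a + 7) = a^3 + 11*a^2 + 23*a - 35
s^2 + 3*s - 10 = (s - 2)*(s + 5)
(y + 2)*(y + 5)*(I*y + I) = I*y^3 + 8*I*y^2 + 17*I*y + 10*I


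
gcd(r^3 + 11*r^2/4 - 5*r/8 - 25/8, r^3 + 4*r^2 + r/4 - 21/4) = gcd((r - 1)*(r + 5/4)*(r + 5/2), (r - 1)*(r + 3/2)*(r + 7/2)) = r - 1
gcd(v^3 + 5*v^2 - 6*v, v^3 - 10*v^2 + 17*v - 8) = v - 1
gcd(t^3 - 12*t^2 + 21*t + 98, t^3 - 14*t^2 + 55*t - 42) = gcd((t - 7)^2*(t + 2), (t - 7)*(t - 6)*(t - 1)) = t - 7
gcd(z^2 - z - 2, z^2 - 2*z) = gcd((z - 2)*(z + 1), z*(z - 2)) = z - 2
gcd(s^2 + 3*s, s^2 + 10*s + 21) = s + 3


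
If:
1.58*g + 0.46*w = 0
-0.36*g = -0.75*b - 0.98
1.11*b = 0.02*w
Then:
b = -0.15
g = 2.41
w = -8.28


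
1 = 1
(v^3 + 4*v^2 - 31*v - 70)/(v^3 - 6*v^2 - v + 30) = (v + 7)/(v - 3)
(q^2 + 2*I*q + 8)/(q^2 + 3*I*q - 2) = (q^2 + 2*I*q + 8)/(q^2 + 3*I*q - 2)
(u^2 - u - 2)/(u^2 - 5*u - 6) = (u - 2)/(u - 6)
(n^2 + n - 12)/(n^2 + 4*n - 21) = (n + 4)/(n + 7)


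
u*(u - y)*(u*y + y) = u^3*y - u^2*y^2 + u^2*y - u*y^2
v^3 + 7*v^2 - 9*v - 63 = (v - 3)*(v + 3)*(v + 7)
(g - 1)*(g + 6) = g^2 + 5*g - 6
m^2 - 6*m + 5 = (m - 5)*(m - 1)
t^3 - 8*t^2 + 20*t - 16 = (t - 4)*(t - 2)^2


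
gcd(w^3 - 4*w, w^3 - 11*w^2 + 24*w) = w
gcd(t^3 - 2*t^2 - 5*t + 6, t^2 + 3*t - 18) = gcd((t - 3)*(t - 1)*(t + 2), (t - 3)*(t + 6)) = t - 3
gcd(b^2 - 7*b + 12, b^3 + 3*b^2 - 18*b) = b - 3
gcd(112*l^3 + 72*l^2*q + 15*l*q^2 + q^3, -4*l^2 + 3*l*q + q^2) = 4*l + q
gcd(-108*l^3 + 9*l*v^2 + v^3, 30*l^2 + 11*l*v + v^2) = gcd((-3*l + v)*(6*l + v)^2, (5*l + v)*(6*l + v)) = 6*l + v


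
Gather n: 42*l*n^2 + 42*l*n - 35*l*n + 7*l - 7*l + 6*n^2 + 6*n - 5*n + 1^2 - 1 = n^2*(42*l + 6) + n*(7*l + 1)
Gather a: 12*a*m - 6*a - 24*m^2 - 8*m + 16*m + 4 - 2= a*(12*m - 6) - 24*m^2 + 8*m + 2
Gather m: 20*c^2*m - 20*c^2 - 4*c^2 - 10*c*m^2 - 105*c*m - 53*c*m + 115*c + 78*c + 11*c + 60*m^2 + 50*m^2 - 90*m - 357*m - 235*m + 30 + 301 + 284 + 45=-24*c^2 + 204*c + m^2*(110 - 10*c) + m*(20*c^2 - 158*c - 682) + 660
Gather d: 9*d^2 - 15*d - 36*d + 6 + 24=9*d^2 - 51*d + 30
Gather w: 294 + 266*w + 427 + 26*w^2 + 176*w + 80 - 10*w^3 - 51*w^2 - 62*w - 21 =-10*w^3 - 25*w^2 + 380*w + 780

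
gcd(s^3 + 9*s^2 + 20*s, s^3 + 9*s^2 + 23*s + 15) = s + 5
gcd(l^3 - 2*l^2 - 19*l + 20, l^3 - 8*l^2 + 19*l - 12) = l - 1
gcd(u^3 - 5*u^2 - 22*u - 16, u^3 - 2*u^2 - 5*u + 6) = u + 2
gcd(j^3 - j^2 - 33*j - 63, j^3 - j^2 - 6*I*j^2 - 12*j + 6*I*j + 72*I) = j + 3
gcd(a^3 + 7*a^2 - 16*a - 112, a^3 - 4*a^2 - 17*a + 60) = a + 4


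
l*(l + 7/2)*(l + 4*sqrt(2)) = l^3 + 7*l^2/2 + 4*sqrt(2)*l^2 + 14*sqrt(2)*l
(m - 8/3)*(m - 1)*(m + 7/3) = m^3 - 4*m^2/3 - 53*m/9 + 56/9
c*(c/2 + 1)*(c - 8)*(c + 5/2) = c^4/2 - 7*c^3/4 - 31*c^2/2 - 20*c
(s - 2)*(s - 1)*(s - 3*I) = s^3 - 3*s^2 - 3*I*s^2 + 2*s + 9*I*s - 6*I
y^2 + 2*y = y*(y + 2)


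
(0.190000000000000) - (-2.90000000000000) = 3.09000000000000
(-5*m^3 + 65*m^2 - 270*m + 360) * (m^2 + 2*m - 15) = -5*m^5 + 55*m^4 - 65*m^3 - 1155*m^2 + 4770*m - 5400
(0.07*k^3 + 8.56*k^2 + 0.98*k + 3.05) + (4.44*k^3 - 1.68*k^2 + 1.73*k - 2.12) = 4.51*k^3 + 6.88*k^2 + 2.71*k + 0.93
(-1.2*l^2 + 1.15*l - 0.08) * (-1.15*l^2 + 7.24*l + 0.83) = 1.38*l^4 - 10.0105*l^3 + 7.422*l^2 + 0.3753*l - 0.0664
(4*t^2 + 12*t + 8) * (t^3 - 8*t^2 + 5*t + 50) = 4*t^5 - 20*t^4 - 68*t^3 + 196*t^2 + 640*t + 400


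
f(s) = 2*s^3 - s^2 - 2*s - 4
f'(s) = 6*s^2 - 2*s - 2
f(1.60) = -1.57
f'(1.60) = 10.16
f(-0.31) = -3.54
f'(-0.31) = -0.80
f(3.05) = 37.34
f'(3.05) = 47.72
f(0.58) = -5.11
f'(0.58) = -1.14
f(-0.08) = -3.85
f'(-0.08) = -1.80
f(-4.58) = -207.96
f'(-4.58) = 133.02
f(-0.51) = -3.51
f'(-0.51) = 0.58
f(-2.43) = -33.74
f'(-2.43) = 38.29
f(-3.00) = -61.00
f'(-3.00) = 58.00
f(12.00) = 3284.00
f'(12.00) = 838.00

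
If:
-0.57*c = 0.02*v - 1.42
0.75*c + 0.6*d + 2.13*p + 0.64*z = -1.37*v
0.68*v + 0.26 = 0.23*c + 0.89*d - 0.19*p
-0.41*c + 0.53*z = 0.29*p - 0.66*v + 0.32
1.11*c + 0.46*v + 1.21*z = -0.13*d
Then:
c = 2.36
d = 2.04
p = -2.72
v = 3.84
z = -3.84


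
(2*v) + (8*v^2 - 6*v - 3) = 8*v^2 - 4*v - 3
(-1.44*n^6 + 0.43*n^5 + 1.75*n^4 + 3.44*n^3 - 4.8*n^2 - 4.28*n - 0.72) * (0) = 0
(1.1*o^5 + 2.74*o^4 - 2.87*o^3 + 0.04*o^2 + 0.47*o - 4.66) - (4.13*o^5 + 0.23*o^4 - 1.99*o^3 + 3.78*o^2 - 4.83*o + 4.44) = -3.03*o^5 + 2.51*o^4 - 0.88*o^3 - 3.74*o^2 + 5.3*o - 9.1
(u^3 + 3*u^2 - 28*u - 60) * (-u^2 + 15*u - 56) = -u^5 + 12*u^4 + 17*u^3 - 528*u^2 + 668*u + 3360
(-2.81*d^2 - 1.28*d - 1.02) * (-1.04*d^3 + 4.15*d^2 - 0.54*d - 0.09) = 2.9224*d^5 - 10.3303*d^4 - 2.7338*d^3 - 3.2889*d^2 + 0.666*d + 0.0918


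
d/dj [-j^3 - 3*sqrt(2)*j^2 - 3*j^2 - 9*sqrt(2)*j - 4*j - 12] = -3*j^2 - 6*sqrt(2)*j - 6*j - 9*sqrt(2) - 4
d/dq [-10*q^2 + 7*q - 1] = 7 - 20*q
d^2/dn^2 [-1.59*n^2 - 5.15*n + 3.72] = -3.18000000000000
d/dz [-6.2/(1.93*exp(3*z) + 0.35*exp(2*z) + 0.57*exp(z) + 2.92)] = (35.898*exp(2*z) + 4.34*exp(z) + 3.534)*exp(z)/(1.93*exp(3*z) + 0.35*exp(2*z) + 0.57*exp(z) + 2.92)^2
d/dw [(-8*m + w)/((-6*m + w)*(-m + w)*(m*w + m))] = ((-8*m + w)*(m - w)*(w + 1) + (-8*m + w)*(6*m - w)*(w + 1) + (m - w)*(6*m - w)*(8*m - w) + (m - w)*(6*m - w)*(w + 1))/(m*(m - w)^2*(6*m - w)^2*(w + 1)^2)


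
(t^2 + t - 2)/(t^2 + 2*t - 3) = (t + 2)/(t + 3)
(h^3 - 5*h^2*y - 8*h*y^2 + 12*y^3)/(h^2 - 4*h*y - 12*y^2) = h - y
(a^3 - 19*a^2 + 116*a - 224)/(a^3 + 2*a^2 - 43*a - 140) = (a^2 - 12*a + 32)/(a^2 + 9*a + 20)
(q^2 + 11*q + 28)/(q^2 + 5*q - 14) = (q + 4)/(q - 2)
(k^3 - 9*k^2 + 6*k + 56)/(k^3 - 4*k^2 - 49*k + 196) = (k + 2)/(k + 7)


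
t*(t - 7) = t^2 - 7*t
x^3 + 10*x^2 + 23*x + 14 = (x + 1)*(x + 2)*(x + 7)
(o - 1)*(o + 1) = o^2 - 1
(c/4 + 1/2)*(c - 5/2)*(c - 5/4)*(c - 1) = c^4/4 - 11*c^3/16 - 21*c^2/32 + 85*c/32 - 25/16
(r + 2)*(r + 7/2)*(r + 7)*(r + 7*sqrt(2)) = r^4 + 7*sqrt(2)*r^3 + 25*r^3/2 + 91*r^2/2 + 175*sqrt(2)*r^2/2 + 49*r + 637*sqrt(2)*r/2 + 343*sqrt(2)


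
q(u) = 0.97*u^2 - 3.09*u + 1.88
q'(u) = 1.94*u - 3.09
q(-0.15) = 2.37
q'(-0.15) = -3.38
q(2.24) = -0.17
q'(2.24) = 1.26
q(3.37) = 2.48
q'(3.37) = 3.45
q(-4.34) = 33.56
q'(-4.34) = -11.51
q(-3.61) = 25.68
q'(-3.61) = -10.09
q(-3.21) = 21.79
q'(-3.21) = -9.32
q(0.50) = 0.58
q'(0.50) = -2.12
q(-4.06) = 30.41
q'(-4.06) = -10.97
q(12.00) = 104.48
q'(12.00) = 20.19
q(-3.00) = 19.88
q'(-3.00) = -8.91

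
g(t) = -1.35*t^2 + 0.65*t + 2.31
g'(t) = 0.65 - 2.7*t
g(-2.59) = -8.43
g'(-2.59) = 7.64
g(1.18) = 1.20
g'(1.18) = -2.54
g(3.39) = -11.00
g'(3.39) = -8.50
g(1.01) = 1.59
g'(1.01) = -2.08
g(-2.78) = -9.93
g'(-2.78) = 8.16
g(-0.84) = 0.81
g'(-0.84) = 2.92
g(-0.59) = 1.46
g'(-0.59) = 2.24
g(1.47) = 0.35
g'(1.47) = -3.32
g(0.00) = 2.31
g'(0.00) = 0.65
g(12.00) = -184.29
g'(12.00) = -31.75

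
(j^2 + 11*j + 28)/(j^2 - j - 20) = (j + 7)/(j - 5)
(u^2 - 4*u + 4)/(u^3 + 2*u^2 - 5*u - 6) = (u - 2)/(u^2 + 4*u + 3)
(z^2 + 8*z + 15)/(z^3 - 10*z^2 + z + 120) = (z + 5)/(z^2 - 13*z + 40)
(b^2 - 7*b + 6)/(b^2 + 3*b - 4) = (b - 6)/(b + 4)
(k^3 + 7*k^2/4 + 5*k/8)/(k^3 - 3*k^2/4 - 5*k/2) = (k + 1/2)/(k - 2)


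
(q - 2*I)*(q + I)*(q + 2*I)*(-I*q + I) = -I*q^4 + q^3 + I*q^3 - q^2 - 4*I*q^2 + 4*q + 4*I*q - 4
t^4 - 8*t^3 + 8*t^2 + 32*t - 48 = (t - 6)*(t - 2)^2*(t + 2)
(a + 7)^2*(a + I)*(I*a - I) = I*a^4 - a^3 + 13*I*a^3 - 13*a^2 + 35*I*a^2 - 35*a - 49*I*a + 49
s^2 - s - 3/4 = (s - 3/2)*(s + 1/2)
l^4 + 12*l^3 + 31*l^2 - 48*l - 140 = (l - 2)*(l + 2)*(l + 5)*(l + 7)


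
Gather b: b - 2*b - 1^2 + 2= 1 - b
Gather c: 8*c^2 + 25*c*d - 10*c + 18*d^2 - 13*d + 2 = 8*c^2 + c*(25*d - 10) + 18*d^2 - 13*d + 2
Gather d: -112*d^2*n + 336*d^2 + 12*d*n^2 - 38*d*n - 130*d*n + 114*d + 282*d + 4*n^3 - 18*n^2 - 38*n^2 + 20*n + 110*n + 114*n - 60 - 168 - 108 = d^2*(336 - 112*n) + d*(12*n^2 - 168*n + 396) + 4*n^3 - 56*n^2 + 244*n - 336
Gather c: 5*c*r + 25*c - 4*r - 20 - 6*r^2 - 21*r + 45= c*(5*r + 25) - 6*r^2 - 25*r + 25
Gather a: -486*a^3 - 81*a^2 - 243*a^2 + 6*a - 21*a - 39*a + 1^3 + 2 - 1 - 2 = -486*a^3 - 324*a^2 - 54*a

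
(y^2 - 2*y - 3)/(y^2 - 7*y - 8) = (y - 3)/(y - 8)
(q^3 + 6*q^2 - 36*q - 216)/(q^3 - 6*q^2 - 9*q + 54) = (q^2 + 12*q + 36)/(q^2 - 9)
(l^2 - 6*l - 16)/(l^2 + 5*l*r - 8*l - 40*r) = (l + 2)/(l + 5*r)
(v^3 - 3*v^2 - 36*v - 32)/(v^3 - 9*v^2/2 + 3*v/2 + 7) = 2*(v^2 - 4*v - 32)/(2*v^2 - 11*v + 14)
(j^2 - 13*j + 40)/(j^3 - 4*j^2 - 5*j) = (j - 8)/(j*(j + 1))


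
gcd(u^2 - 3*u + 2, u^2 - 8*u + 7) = u - 1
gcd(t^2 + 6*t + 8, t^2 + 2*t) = t + 2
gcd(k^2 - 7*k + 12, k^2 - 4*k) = k - 4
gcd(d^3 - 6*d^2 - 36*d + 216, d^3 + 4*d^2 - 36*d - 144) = d^2 - 36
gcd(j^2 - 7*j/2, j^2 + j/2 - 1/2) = 1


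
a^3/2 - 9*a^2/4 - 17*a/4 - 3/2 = (a/2 + 1/2)*(a - 6)*(a + 1/2)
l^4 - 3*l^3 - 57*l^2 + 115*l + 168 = (l - 8)*(l - 3)*(l + 1)*(l + 7)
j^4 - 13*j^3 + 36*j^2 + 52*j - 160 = (j - 8)*(j - 5)*(j - 2)*(j + 2)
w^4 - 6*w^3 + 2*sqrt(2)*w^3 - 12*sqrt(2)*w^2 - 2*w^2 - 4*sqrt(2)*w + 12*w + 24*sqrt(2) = (w - 6)*(w - sqrt(2))*(w + sqrt(2))*(w + 2*sqrt(2))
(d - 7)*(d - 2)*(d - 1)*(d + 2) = d^4 - 8*d^3 + 3*d^2 + 32*d - 28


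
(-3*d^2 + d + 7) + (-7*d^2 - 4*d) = -10*d^2 - 3*d + 7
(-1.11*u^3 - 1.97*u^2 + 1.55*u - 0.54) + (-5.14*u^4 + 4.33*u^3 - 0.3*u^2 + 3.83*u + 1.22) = -5.14*u^4 + 3.22*u^3 - 2.27*u^2 + 5.38*u + 0.68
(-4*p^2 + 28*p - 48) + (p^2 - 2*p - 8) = -3*p^2 + 26*p - 56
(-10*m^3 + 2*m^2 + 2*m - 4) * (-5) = 50*m^3 - 10*m^2 - 10*m + 20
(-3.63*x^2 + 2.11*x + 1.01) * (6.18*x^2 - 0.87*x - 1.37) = -22.4334*x^4 + 16.1979*x^3 + 9.3792*x^2 - 3.7694*x - 1.3837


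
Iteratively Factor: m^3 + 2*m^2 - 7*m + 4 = (m - 1)*(m^2 + 3*m - 4) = (m - 1)^2*(m + 4)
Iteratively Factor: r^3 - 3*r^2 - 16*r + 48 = (r - 4)*(r^2 + r - 12) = (r - 4)*(r + 4)*(r - 3)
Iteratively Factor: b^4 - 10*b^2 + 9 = (b + 3)*(b^3 - 3*b^2 - b + 3) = (b - 3)*(b + 3)*(b^2 - 1) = (b - 3)*(b - 1)*(b + 3)*(b + 1)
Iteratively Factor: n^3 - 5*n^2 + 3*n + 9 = (n - 3)*(n^2 - 2*n - 3) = (n - 3)^2*(n + 1)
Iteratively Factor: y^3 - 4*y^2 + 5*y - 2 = (y - 2)*(y^2 - 2*y + 1) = (y - 2)*(y - 1)*(y - 1)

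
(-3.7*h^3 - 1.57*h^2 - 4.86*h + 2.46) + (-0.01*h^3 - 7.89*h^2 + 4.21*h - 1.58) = -3.71*h^3 - 9.46*h^2 - 0.65*h + 0.88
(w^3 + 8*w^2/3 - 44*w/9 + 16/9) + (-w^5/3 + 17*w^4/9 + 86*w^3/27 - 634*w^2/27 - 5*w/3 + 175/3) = -w^5/3 + 17*w^4/9 + 113*w^3/27 - 562*w^2/27 - 59*w/9 + 541/9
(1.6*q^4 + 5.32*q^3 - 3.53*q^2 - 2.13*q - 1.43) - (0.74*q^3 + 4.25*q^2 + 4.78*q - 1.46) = 1.6*q^4 + 4.58*q^3 - 7.78*q^2 - 6.91*q + 0.03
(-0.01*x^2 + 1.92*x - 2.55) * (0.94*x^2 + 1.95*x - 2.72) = -0.0094*x^4 + 1.7853*x^3 + 1.3742*x^2 - 10.1949*x + 6.936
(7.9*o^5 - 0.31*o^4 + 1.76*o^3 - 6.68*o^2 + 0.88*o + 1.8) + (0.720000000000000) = 7.9*o^5 - 0.31*o^4 + 1.76*o^3 - 6.68*o^2 + 0.88*o + 2.52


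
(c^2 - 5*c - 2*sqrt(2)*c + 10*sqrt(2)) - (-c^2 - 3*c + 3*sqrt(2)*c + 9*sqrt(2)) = 2*c^2 - 5*sqrt(2)*c - 2*c + sqrt(2)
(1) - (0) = 1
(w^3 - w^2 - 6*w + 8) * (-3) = -3*w^3 + 3*w^2 + 18*w - 24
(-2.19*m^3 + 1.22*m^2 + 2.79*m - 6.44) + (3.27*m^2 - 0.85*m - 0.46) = -2.19*m^3 + 4.49*m^2 + 1.94*m - 6.9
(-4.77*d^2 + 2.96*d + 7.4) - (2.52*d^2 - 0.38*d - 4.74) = -7.29*d^2 + 3.34*d + 12.14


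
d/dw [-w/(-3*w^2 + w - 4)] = (3*w^2 - w*(6*w - 1) - w + 4)/(3*w^2 - w + 4)^2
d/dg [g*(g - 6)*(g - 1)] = 3*g^2 - 14*g + 6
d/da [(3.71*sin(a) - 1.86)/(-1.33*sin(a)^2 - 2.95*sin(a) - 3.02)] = (4.9343*sin(a)^2 - 4.9476*sin(a) - 16.6912)*cos(a)/(1.7689*sin(a)^4 + 7.847*sin(a)^3 + 16.7357*sin(a)^2 + 17.818*sin(a) + 9.1204)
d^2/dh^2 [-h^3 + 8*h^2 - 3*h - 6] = 16 - 6*h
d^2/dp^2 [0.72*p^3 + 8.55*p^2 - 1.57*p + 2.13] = 4.32*p + 17.1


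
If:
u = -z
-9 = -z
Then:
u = -9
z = 9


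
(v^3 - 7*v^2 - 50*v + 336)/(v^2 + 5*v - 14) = (v^2 - 14*v + 48)/(v - 2)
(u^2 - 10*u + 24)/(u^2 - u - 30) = (u - 4)/(u + 5)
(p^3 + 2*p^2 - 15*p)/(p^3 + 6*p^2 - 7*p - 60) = p/(p + 4)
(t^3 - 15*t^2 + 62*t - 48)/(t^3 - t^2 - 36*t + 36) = (t - 8)/(t + 6)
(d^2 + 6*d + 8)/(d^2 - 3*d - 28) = (d + 2)/(d - 7)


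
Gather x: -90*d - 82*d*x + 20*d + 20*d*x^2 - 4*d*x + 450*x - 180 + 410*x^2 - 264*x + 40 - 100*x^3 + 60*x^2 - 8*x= -70*d - 100*x^3 + x^2*(20*d + 470) + x*(178 - 86*d) - 140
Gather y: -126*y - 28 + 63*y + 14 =-63*y - 14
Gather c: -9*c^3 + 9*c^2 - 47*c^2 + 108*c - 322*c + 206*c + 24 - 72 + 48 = -9*c^3 - 38*c^2 - 8*c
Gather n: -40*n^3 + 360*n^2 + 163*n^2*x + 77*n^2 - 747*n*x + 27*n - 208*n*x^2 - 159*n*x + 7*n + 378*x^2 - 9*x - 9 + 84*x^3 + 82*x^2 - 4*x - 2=-40*n^3 + n^2*(163*x + 437) + n*(-208*x^2 - 906*x + 34) + 84*x^3 + 460*x^2 - 13*x - 11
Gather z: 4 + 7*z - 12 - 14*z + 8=-7*z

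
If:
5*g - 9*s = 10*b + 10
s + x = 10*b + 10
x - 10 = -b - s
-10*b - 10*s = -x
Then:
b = 0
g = 40/11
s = 10/11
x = 100/11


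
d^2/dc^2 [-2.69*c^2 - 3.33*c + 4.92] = -5.38000000000000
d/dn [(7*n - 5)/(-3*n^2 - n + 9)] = (-21*n^2 - 7*n + (6*n + 1)*(7*n - 5) + 63)/(3*n^2 + n - 9)^2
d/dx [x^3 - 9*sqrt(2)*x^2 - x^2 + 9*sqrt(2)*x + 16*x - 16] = 3*x^2 - 18*sqrt(2)*x - 2*x + 9*sqrt(2) + 16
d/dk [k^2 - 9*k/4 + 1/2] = 2*k - 9/4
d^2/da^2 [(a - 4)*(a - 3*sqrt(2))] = 2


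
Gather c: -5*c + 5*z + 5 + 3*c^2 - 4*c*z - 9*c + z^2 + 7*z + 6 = 3*c^2 + c*(-4*z - 14) + z^2 + 12*z + 11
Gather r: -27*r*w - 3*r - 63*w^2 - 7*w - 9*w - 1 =r*(-27*w - 3) - 63*w^2 - 16*w - 1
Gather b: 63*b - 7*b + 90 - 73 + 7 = 56*b + 24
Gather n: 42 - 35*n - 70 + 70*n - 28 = 35*n - 56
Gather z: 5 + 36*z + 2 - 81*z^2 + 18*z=-81*z^2 + 54*z + 7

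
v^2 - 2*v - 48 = (v - 8)*(v + 6)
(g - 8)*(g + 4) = g^2 - 4*g - 32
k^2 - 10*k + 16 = (k - 8)*(k - 2)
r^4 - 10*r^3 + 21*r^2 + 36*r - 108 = (r - 6)*(r - 3)^2*(r + 2)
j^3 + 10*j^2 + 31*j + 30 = (j + 2)*(j + 3)*(j + 5)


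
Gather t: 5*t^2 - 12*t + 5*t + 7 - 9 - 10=5*t^2 - 7*t - 12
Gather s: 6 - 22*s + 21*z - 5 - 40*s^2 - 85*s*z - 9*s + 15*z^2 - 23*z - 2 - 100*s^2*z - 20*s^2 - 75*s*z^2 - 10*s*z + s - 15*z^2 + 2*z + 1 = s^2*(-100*z - 60) + s*(-75*z^2 - 95*z - 30)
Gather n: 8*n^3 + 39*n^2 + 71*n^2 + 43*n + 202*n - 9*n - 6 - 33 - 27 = 8*n^3 + 110*n^2 + 236*n - 66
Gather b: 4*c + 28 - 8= 4*c + 20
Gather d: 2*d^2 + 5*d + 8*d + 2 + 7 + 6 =2*d^2 + 13*d + 15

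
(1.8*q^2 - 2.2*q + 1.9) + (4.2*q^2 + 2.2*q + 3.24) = 6.0*q^2 + 5.14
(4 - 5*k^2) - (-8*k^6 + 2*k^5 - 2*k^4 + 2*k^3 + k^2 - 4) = 8*k^6 - 2*k^5 + 2*k^4 - 2*k^3 - 6*k^2 + 8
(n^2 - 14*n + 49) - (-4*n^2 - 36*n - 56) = 5*n^2 + 22*n + 105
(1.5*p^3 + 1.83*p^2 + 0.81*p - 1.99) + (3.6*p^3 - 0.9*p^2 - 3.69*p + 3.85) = 5.1*p^3 + 0.93*p^2 - 2.88*p + 1.86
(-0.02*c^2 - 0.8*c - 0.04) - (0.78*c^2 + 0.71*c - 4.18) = -0.8*c^2 - 1.51*c + 4.14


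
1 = 1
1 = 1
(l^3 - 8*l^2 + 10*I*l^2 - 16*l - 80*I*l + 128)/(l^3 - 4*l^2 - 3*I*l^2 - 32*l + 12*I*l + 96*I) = (l^2 + 10*I*l - 16)/(l^2 + l*(4 - 3*I) - 12*I)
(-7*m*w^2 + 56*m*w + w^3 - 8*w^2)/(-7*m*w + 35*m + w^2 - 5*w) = w*(w - 8)/(w - 5)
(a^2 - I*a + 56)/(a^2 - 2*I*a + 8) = (a^2 - I*a + 56)/(a^2 - 2*I*a + 8)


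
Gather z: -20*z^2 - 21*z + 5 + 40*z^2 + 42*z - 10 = 20*z^2 + 21*z - 5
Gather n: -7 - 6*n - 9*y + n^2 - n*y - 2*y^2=n^2 + n*(-y - 6) - 2*y^2 - 9*y - 7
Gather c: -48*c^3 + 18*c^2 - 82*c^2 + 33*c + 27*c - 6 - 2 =-48*c^3 - 64*c^2 + 60*c - 8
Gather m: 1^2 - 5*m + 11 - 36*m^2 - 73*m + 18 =-36*m^2 - 78*m + 30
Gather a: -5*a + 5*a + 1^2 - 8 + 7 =0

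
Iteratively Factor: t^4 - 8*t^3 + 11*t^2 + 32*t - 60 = (t - 2)*(t^3 - 6*t^2 - t + 30) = (t - 2)*(t + 2)*(t^2 - 8*t + 15) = (t - 3)*(t - 2)*(t + 2)*(t - 5)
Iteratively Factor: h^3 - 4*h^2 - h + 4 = (h - 4)*(h^2 - 1) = (h - 4)*(h - 1)*(h + 1)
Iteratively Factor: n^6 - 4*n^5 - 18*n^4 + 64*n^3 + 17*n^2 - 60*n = (n)*(n^5 - 4*n^4 - 18*n^3 + 64*n^2 + 17*n - 60) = n*(n - 5)*(n^4 + n^3 - 13*n^2 - n + 12) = n*(n - 5)*(n - 3)*(n^3 + 4*n^2 - n - 4) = n*(n - 5)*(n - 3)*(n + 1)*(n^2 + 3*n - 4) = n*(n - 5)*(n - 3)*(n + 1)*(n + 4)*(n - 1)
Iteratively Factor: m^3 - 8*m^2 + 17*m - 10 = (m - 2)*(m^2 - 6*m + 5) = (m - 5)*(m - 2)*(m - 1)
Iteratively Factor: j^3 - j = (j - 1)*(j^2 + j) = (j - 1)*(j + 1)*(j)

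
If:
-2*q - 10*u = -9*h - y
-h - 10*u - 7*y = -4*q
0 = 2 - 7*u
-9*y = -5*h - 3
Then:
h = 645/896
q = 1951/896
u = 2/7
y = 657/896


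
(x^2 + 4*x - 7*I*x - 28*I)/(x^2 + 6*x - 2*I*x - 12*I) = (x^2 + x*(4 - 7*I) - 28*I)/(x^2 + 2*x*(3 - I) - 12*I)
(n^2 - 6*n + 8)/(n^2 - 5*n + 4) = (n - 2)/(n - 1)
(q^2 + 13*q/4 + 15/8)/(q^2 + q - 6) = (q^2 + 13*q/4 + 15/8)/(q^2 + q - 6)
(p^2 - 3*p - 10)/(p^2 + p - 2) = (p - 5)/(p - 1)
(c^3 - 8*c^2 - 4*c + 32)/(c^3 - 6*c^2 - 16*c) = (c - 2)/c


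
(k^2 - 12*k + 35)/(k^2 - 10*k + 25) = (k - 7)/(k - 5)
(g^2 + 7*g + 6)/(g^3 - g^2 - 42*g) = (g + 1)/(g*(g - 7))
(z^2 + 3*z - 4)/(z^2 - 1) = (z + 4)/(z + 1)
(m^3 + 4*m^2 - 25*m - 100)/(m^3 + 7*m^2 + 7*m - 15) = (m^2 - m - 20)/(m^2 + 2*m - 3)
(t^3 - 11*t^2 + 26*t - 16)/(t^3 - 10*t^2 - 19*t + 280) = (t^2 - 3*t + 2)/(t^2 - 2*t - 35)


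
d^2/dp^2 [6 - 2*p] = 0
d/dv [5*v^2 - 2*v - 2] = 10*v - 2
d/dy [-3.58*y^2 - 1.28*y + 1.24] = -7.16*y - 1.28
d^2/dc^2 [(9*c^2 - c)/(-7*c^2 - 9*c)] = 1232/(343*c^3 + 1323*c^2 + 1701*c + 729)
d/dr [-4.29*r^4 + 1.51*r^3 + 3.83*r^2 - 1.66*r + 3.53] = -17.16*r^3 + 4.53*r^2 + 7.66*r - 1.66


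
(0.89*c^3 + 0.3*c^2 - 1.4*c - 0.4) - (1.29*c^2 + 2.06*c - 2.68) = 0.89*c^3 - 0.99*c^2 - 3.46*c + 2.28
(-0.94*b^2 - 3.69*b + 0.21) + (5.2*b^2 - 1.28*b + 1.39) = 4.26*b^2 - 4.97*b + 1.6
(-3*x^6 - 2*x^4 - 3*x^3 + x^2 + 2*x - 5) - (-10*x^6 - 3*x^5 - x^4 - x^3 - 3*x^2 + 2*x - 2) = 7*x^6 + 3*x^5 - x^4 - 2*x^3 + 4*x^2 - 3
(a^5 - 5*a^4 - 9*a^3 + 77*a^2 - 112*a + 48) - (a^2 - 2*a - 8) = a^5 - 5*a^4 - 9*a^3 + 76*a^2 - 110*a + 56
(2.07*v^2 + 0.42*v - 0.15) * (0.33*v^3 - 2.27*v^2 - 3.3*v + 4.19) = 0.6831*v^5 - 4.5603*v^4 - 7.8339*v^3 + 7.6278*v^2 + 2.2548*v - 0.6285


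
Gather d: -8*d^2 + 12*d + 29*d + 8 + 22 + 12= -8*d^2 + 41*d + 42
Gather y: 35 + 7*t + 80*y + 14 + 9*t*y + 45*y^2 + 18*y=7*t + 45*y^2 + y*(9*t + 98) + 49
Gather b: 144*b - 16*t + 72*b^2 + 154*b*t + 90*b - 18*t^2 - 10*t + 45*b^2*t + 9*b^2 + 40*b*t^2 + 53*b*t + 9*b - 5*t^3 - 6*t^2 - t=b^2*(45*t + 81) + b*(40*t^2 + 207*t + 243) - 5*t^3 - 24*t^2 - 27*t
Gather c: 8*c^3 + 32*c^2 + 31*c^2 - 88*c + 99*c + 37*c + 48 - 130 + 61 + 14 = 8*c^3 + 63*c^2 + 48*c - 7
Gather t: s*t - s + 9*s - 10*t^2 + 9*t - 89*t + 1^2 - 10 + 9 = 8*s - 10*t^2 + t*(s - 80)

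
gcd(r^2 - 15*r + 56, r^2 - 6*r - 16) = r - 8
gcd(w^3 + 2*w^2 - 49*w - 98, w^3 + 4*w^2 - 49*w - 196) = w^2 - 49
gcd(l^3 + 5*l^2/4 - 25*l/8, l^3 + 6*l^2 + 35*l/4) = l^2 + 5*l/2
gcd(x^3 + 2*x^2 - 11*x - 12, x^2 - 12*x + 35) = 1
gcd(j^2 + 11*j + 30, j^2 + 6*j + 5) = j + 5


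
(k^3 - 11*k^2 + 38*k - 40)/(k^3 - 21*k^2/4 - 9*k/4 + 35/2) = 4*(k - 4)/(4*k + 7)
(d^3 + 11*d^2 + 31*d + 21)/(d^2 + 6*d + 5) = (d^2 + 10*d + 21)/(d + 5)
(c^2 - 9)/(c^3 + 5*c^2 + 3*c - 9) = (c - 3)/(c^2 + 2*c - 3)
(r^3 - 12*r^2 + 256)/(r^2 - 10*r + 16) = (r^2 - 4*r - 32)/(r - 2)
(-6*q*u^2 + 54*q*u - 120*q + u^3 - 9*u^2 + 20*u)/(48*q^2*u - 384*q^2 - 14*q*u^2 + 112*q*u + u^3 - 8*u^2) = (-u^2 + 9*u - 20)/(8*q*u - 64*q - u^2 + 8*u)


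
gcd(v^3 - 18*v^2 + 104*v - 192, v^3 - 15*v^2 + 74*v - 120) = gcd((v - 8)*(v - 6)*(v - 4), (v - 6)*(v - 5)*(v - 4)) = v^2 - 10*v + 24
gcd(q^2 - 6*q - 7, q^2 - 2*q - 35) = q - 7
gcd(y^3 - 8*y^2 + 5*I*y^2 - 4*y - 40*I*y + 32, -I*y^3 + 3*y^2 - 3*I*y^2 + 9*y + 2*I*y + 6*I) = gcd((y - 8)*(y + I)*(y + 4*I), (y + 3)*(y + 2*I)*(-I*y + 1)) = y + I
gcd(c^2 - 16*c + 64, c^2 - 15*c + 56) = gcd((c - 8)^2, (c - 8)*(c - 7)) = c - 8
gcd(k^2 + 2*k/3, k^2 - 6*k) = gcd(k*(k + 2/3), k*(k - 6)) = k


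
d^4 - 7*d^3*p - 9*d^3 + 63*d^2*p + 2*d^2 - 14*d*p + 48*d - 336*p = (d - 8)*(d - 3)*(d + 2)*(d - 7*p)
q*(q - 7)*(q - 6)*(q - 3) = q^4 - 16*q^3 + 81*q^2 - 126*q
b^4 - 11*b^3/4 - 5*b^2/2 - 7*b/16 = b*(b - 7/2)*(b + 1/4)*(b + 1/2)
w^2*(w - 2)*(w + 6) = w^4 + 4*w^3 - 12*w^2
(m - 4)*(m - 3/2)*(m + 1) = m^3 - 9*m^2/2 + m/2 + 6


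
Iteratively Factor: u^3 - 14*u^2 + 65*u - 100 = (u - 5)*(u^2 - 9*u + 20) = (u - 5)*(u - 4)*(u - 5)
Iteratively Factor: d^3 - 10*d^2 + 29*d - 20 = (d - 5)*(d^2 - 5*d + 4) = (d - 5)*(d - 1)*(d - 4)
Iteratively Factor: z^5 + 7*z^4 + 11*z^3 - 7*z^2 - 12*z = (z + 3)*(z^4 + 4*z^3 - z^2 - 4*z) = z*(z + 3)*(z^3 + 4*z^2 - z - 4) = z*(z + 1)*(z + 3)*(z^2 + 3*z - 4) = z*(z + 1)*(z + 3)*(z + 4)*(z - 1)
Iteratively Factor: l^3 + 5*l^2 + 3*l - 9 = (l - 1)*(l^2 + 6*l + 9) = (l - 1)*(l + 3)*(l + 3)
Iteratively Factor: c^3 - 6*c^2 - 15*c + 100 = (c - 5)*(c^2 - c - 20) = (c - 5)*(c + 4)*(c - 5)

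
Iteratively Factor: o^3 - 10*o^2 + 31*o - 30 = (o - 3)*(o^2 - 7*o + 10) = (o - 5)*(o - 3)*(o - 2)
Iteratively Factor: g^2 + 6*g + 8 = (g + 2)*(g + 4)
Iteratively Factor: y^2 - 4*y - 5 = (y - 5)*(y + 1)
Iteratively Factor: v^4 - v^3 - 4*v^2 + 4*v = (v)*(v^3 - v^2 - 4*v + 4) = v*(v - 1)*(v^2 - 4) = v*(v - 2)*(v - 1)*(v + 2)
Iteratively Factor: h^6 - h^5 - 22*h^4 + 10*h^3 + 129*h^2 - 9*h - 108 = (h + 1)*(h^5 - 2*h^4 - 20*h^3 + 30*h^2 + 99*h - 108) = (h - 3)*(h + 1)*(h^4 + h^3 - 17*h^2 - 21*h + 36) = (h - 3)*(h + 1)*(h + 3)*(h^3 - 2*h^2 - 11*h + 12) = (h - 3)*(h + 1)*(h + 3)^2*(h^2 - 5*h + 4) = (h - 4)*(h - 3)*(h + 1)*(h + 3)^2*(h - 1)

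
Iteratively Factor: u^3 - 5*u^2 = (u - 5)*(u^2) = u*(u - 5)*(u)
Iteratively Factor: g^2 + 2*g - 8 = (g + 4)*(g - 2)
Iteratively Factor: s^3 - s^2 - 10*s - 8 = (s + 1)*(s^2 - 2*s - 8) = (s - 4)*(s + 1)*(s + 2)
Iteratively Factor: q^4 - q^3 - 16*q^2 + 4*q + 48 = (q - 2)*(q^3 + q^2 - 14*q - 24) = (q - 2)*(q + 3)*(q^2 - 2*q - 8) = (q - 4)*(q - 2)*(q + 3)*(q + 2)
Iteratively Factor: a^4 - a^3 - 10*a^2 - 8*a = (a)*(a^3 - a^2 - 10*a - 8) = a*(a + 1)*(a^2 - 2*a - 8) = a*(a - 4)*(a + 1)*(a + 2)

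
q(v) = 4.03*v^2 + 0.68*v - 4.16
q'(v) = 8.06*v + 0.68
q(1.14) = 1.85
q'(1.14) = 9.87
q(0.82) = -0.89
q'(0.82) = 7.29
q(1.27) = 3.20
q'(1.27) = 10.92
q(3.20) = 39.28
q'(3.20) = 26.47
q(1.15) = 1.95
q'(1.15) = 9.95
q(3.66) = 52.31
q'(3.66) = 30.18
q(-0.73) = -2.51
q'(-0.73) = -5.20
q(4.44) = 78.31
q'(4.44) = 36.47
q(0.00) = -4.16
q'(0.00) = 0.68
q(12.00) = 584.32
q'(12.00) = 97.40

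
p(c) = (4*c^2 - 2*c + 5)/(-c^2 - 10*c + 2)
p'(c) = (2*c + 10)*(4*c^2 - 2*c + 5)/(-c^2 - 10*c + 2)^2 + (8*c - 2)/(-c^2 - 10*c + 2)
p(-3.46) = 2.43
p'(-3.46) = -0.90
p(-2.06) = 1.42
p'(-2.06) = -0.55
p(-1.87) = 1.32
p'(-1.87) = -0.51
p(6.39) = -1.51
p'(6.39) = -0.14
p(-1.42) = 1.12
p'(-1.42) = -0.38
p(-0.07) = 1.91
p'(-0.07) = 6.05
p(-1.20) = 1.05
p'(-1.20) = -0.29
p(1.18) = -0.73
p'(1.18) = 0.15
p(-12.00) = -27.50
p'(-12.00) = -13.05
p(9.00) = -1.84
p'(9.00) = -0.11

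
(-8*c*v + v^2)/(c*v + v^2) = (-8*c + v)/(c + v)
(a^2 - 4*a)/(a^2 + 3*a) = (a - 4)/(a + 3)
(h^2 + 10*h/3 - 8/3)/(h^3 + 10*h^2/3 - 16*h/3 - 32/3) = (3*h - 2)/(3*h^2 - 2*h - 8)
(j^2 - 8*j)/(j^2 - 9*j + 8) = j/(j - 1)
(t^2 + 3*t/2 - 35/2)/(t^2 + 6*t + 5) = (t - 7/2)/(t + 1)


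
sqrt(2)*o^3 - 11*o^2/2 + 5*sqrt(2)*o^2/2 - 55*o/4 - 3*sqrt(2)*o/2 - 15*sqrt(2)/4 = (o + 5/2)*(o - 3*sqrt(2))*(sqrt(2)*o + 1/2)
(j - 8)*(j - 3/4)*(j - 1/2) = j^3 - 37*j^2/4 + 83*j/8 - 3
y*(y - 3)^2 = y^3 - 6*y^2 + 9*y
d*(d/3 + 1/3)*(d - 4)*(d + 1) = d^4/3 - 2*d^3/3 - 7*d^2/3 - 4*d/3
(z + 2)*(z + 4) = z^2 + 6*z + 8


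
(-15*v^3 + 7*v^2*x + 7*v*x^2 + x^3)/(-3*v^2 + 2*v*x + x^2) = 5*v + x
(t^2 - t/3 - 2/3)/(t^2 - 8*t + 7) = (t + 2/3)/(t - 7)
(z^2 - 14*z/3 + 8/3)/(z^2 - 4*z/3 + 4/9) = 3*(z - 4)/(3*z - 2)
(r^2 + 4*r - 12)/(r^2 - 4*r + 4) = (r + 6)/(r - 2)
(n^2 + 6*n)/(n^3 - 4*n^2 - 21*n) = (n + 6)/(n^2 - 4*n - 21)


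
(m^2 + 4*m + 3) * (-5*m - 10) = -5*m^3 - 30*m^2 - 55*m - 30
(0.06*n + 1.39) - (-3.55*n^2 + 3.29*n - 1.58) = 3.55*n^2 - 3.23*n + 2.97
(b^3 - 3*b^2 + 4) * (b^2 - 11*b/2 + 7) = b^5 - 17*b^4/2 + 47*b^3/2 - 17*b^2 - 22*b + 28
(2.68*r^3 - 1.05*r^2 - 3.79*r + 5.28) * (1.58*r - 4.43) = 4.2344*r^4 - 13.5314*r^3 - 1.3367*r^2 + 25.1321*r - 23.3904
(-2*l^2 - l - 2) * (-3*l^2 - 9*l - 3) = 6*l^4 + 21*l^3 + 21*l^2 + 21*l + 6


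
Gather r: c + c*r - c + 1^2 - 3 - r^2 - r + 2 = -r^2 + r*(c - 1)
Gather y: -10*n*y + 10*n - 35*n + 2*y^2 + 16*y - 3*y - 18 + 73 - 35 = -25*n + 2*y^2 + y*(13 - 10*n) + 20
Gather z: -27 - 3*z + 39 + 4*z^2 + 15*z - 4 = 4*z^2 + 12*z + 8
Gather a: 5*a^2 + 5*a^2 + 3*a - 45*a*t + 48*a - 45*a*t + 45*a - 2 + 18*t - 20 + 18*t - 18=10*a^2 + a*(96 - 90*t) + 36*t - 40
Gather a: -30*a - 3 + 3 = -30*a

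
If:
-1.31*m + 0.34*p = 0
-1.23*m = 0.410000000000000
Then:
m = -0.33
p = -1.28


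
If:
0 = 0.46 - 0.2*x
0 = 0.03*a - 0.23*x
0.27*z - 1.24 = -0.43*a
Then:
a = 17.63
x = 2.30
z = -23.49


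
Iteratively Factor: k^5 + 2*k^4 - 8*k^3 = (k + 4)*(k^4 - 2*k^3) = k*(k + 4)*(k^3 - 2*k^2) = k*(k - 2)*(k + 4)*(k^2) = k^2*(k - 2)*(k + 4)*(k)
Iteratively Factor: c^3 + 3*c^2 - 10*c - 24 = (c + 2)*(c^2 + c - 12) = (c + 2)*(c + 4)*(c - 3)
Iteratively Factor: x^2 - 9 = (x - 3)*(x + 3)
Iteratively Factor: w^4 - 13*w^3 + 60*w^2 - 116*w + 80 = (w - 2)*(w^3 - 11*w^2 + 38*w - 40) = (w - 2)^2*(w^2 - 9*w + 20) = (w - 5)*(w - 2)^2*(w - 4)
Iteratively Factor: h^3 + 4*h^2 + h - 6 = (h + 2)*(h^2 + 2*h - 3) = (h - 1)*(h + 2)*(h + 3)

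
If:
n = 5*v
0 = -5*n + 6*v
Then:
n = 0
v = 0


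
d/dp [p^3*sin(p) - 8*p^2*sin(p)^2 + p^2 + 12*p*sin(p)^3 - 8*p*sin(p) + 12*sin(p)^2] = p^3*cos(p) + 3*p^2*sin(p) - 8*p^2*sin(2*p) + p*cos(p) + 8*p*cos(2*p) - 9*p*cos(3*p) - 6*p + sin(p) + 12*sin(2*p) - 3*sin(3*p)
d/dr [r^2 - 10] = 2*r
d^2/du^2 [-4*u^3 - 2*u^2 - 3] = -24*u - 4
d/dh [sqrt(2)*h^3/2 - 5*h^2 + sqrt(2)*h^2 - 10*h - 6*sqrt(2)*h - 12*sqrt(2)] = 3*sqrt(2)*h^2/2 - 10*h + 2*sqrt(2)*h - 10 - 6*sqrt(2)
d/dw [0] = 0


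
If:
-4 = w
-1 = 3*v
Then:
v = -1/3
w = -4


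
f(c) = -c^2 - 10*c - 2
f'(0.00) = -10.00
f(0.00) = -2.00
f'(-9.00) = 8.00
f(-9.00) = 7.00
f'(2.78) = -15.56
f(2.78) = -37.53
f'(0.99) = -11.98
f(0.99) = -12.88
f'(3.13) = -16.26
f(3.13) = -43.10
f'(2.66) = -15.32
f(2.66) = -35.68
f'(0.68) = -11.36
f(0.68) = -9.26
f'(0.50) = -11.00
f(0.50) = -7.25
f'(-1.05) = -7.90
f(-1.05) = 7.40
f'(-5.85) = 1.70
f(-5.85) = 22.28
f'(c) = -2*c - 10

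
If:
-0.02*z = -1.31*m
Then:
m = 0.0152671755725191*z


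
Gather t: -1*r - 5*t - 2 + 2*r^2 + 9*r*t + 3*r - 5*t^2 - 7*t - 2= 2*r^2 + 2*r - 5*t^2 + t*(9*r - 12) - 4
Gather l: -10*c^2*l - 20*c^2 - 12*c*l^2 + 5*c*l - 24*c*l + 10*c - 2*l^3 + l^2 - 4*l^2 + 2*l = -20*c^2 + 10*c - 2*l^3 + l^2*(-12*c - 3) + l*(-10*c^2 - 19*c + 2)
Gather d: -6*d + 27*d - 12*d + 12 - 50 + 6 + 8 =9*d - 24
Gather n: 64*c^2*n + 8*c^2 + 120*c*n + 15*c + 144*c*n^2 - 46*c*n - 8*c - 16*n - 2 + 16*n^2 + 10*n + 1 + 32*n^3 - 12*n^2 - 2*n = 8*c^2 + 7*c + 32*n^3 + n^2*(144*c + 4) + n*(64*c^2 + 74*c - 8) - 1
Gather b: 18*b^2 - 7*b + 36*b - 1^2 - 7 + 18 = 18*b^2 + 29*b + 10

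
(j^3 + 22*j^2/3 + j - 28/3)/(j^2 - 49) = (3*j^2 + j - 4)/(3*(j - 7))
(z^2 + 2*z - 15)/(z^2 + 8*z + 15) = (z - 3)/(z + 3)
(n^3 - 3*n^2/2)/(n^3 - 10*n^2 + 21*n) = n*(2*n - 3)/(2*(n^2 - 10*n + 21))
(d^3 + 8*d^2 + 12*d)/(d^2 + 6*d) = d + 2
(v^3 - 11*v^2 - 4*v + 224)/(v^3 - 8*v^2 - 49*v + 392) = (v + 4)/(v + 7)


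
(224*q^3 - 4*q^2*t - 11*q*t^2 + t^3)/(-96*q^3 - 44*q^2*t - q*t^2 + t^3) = (-7*q + t)/(3*q + t)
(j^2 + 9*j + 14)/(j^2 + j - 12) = (j^2 + 9*j + 14)/(j^2 + j - 12)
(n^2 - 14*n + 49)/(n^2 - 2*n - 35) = (n - 7)/(n + 5)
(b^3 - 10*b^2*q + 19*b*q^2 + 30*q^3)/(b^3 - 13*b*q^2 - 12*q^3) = (-b^2 + 11*b*q - 30*q^2)/(-b^2 + b*q + 12*q^2)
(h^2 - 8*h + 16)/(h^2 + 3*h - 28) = (h - 4)/(h + 7)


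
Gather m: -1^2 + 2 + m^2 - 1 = m^2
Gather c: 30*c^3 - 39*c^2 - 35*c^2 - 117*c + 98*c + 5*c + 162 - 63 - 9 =30*c^3 - 74*c^2 - 14*c + 90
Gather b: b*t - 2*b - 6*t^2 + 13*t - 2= b*(t - 2) - 6*t^2 + 13*t - 2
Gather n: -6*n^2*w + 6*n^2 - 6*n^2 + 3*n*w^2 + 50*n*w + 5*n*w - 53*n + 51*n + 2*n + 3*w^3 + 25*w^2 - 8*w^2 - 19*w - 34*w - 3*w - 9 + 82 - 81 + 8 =-6*n^2*w + n*(3*w^2 + 55*w) + 3*w^3 + 17*w^2 - 56*w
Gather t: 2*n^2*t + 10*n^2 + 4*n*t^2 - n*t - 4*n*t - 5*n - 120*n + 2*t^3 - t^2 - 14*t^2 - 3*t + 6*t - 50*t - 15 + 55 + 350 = 10*n^2 - 125*n + 2*t^3 + t^2*(4*n - 15) + t*(2*n^2 - 5*n - 47) + 390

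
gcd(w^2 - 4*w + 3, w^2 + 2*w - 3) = w - 1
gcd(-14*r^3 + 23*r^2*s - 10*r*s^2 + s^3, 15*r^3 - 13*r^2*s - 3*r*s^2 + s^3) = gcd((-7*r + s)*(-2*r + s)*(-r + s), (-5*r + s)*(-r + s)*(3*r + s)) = r - s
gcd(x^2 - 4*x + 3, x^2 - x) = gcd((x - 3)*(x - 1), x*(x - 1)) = x - 1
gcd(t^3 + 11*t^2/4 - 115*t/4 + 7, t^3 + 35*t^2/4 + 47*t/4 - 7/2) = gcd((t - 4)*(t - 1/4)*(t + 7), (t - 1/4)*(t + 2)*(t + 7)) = t^2 + 27*t/4 - 7/4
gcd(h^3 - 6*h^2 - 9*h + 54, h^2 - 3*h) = h - 3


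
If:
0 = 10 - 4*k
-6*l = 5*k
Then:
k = 5/2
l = -25/12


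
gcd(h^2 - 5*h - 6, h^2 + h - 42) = h - 6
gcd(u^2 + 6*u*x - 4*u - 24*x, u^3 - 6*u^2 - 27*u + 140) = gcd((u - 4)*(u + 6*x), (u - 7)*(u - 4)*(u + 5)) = u - 4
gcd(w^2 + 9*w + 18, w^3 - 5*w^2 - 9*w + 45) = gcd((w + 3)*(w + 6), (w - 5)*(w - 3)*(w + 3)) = w + 3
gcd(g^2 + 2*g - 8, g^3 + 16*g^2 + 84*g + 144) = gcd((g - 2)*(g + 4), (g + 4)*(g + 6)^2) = g + 4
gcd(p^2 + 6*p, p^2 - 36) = p + 6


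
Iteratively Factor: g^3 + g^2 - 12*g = (g + 4)*(g^2 - 3*g) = (g - 3)*(g + 4)*(g)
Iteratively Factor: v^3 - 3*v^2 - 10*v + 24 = (v - 2)*(v^2 - v - 12) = (v - 2)*(v + 3)*(v - 4)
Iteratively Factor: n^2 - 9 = (n + 3)*(n - 3)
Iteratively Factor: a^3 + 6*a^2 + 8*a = (a)*(a^2 + 6*a + 8) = a*(a + 2)*(a + 4)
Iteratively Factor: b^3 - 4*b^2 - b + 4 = (b - 4)*(b^2 - 1) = (b - 4)*(b - 1)*(b + 1)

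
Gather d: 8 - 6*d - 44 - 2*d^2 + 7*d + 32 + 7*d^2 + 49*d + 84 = 5*d^2 + 50*d + 80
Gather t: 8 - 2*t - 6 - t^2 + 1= -t^2 - 2*t + 3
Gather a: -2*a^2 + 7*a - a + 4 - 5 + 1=-2*a^2 + 6*a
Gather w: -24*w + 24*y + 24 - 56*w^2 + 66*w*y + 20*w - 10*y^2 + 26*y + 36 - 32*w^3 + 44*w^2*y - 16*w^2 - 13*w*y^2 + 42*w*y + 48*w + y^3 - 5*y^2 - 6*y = -32*w^3 + w^2*(44*y - 72) + w*(-13*y^2 + 108*y + 44) + y^3 - 15*y^2 + 44*y + 60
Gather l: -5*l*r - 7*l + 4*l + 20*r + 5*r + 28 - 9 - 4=l*(-5*r - 3) + 25*r + 15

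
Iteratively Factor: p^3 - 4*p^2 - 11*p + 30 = (p + 3)*(p^2 - 7*p + 10) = (p - 5)*(p + 3)*(p - 2)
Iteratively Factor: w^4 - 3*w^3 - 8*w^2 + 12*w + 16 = (w - 2)*(w^3 - w^2 - 10*w - 8) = (w - 2)*(w + 2)*(w^2 - 3*w - 4) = (w - 4)*(w - 2)*(w + 2)*(w + 1)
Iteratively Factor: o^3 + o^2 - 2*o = (o + 2)*(o^2 - o) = (o - 1)*(o + 2)*(o)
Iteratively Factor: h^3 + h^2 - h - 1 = (h + 1)*(h^2 - 1) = (h - 1)*(h + 1)*(h + 1)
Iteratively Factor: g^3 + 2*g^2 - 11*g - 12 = (g + 1)*(g^2 + g - 12) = (g + 1)*(g + 4)*(g - 3)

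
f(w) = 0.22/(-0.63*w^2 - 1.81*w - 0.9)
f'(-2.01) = -4.28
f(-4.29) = -0.05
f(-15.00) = -0.00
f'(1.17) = 0.05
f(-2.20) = 6.71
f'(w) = 0.22*(1.26*w + 1.81)/(-0.63*w^2 - 1.81*w - 0.9)^2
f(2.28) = -0.03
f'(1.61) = 0.03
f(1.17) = -0.06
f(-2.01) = 1.14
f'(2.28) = 0.01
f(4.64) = -0.01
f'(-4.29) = -0.04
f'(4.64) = 0.00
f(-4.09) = -0.05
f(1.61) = -0.04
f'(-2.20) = -196.72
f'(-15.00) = -0.00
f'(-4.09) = -0.05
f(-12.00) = -0.00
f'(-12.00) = -0.00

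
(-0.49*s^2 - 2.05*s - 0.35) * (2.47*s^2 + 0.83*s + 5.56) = -1.2103*s^4 - 5.4702*s^3 - 5.2904*s^2 - 11.6885*s - 1.946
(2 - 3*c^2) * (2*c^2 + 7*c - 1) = -6*c^4 - 21*c^3 + 7*c^2 + 14*c - 2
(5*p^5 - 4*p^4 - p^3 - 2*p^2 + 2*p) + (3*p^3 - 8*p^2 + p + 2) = 5*p^5 - 4*p^4 + 2*p^3 - 10*p^2 + 3*p + 2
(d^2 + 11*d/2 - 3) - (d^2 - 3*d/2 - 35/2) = 7*d + 29/2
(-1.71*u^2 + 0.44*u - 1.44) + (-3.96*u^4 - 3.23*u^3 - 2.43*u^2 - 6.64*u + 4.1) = -3.96*u^4 - 3.23*u^3 - 4.14*u^2 - 6.2*u + 2.66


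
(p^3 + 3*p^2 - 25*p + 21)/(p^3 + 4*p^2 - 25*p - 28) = (p^2 - 4*p + 3)/(p^2 - 3*p - 4)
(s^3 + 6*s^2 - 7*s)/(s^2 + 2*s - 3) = s*(s + 7)/(s + 3)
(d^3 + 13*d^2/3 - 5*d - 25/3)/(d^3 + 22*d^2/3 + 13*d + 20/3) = (3*d - 5)/(3*d + 4)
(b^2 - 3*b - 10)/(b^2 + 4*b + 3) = (b^2 - 3*b - 10)/(b^2 + 4*b + 3)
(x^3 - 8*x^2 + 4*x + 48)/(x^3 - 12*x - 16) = (x - 6)/(x + 2)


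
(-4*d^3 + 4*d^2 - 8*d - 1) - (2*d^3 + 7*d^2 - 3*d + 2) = -6*d^3 - 3*d^2 - 5*d - 3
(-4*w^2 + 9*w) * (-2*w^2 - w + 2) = 8*w^4 - 14*w^3 - 17*w^2 + 18*w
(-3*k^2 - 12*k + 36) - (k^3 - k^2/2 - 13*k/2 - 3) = -k^3 - 5*k^2/2 - 11*k/2 + 39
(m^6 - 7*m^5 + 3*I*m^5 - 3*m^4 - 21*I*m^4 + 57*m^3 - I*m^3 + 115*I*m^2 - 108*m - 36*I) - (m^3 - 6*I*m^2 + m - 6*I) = m^6 - 7*m^5 + 3*I*m^5 - 3*m^4 - 21*I*m^4 + 56*m^3 - I*m^3 + 121*I*m^2 - 109*m - 30*I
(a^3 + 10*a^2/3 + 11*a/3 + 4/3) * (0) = 0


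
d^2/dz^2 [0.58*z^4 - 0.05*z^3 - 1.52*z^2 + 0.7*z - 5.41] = 6.96*z^2 - 0.3*z - 3.04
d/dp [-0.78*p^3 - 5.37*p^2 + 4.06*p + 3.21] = -2.34*p^2 - 10.74*p + 4.06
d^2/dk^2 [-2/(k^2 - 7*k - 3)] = 4*(-k^2 + 7*k + (2*k - 7)^2 + 3)/(-k^2 + 7*k + 3)^3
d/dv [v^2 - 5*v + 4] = 2*v - 5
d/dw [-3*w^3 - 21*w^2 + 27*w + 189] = -9*w^2 - 42*w + 27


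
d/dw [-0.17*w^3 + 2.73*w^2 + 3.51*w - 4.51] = -0.51*w^2 + 5.46*w + 3.51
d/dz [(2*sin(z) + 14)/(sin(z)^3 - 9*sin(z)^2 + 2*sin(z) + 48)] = 4*(-sin(z)^3 - 6*sin(z)^2 + 63*sin(z) + 17)*cos(z)/(sin(z)^3 - 9*sin(z)^2 + 2*sin(z) + 48)^2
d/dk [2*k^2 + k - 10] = 4*k + 1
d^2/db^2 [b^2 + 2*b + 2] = 2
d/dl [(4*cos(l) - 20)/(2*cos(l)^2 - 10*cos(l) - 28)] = 2*(cos(l)^2 - 10*cos(l) + 39)*sin(l)/(sin(l)^2 + 5*cos(l) + 13)^2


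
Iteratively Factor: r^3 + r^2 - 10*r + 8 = (r + 4)*(r^2 - 3*r + 2) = (r - 1)*(r + 4)*(r - 2)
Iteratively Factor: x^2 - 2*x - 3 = (x + 1)*(x - 3)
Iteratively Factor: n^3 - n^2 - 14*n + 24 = (n - 2)*(n^2 + n - 12) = (n - 2)*(n + 4)*(n - 3)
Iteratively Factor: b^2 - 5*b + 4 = (b - 4)*(b - 1)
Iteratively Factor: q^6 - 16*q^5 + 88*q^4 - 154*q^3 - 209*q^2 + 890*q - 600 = (q - 4)*(q^5 - 12*q^4 + 40*q^3 + 6*q^2 - 185*q + 150) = (q - 4)*(q - 3)*(q^4 - 9*q^3 + 13*q^2 + 45*q - 50) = (q - 5)*(q - 4)*(q - 3)*(q^3 - 4*q^2 - 7*q + 10) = (q - 5)^2*(q - 4)*(q - 3)*(q^2 + q - 2) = (q - 5)^2*(q - 4)*(q - 3)*(q + 2)*(q - 1)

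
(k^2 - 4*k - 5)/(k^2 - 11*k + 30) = (k + 1)/(k - 6)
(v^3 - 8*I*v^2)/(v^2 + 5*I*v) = v*(v - 8*I)/(v + 5*I)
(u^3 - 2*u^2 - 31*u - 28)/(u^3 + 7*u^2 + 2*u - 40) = (u^2 - 6*u - 7)/(u^2 + 3*u - 10)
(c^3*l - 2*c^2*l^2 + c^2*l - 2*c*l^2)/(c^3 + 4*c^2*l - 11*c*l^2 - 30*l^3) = c*l*(c^2 - 2*c*l + c - 2*l)/(c^3 + 4*c^2*l - 11*c*l^2 - 30*l^3)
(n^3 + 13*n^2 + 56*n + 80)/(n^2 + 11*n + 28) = (n^2 + 9*n + 20)/(n + 7)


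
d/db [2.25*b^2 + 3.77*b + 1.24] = 4.5*b + 3.77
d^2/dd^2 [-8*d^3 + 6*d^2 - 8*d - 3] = 12 - 48*d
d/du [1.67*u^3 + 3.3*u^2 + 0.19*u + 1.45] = 5.01*u^2 + 6.6*u + 0.19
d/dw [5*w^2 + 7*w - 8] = 10*w + 7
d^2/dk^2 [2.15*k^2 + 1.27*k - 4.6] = 4.30000000000000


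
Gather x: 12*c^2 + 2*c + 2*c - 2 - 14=12*c^2 + 4*c - 16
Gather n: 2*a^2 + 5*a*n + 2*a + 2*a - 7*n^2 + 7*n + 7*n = 2*a^2 + 4*a - 7*n^2 + n*(5*a + 14)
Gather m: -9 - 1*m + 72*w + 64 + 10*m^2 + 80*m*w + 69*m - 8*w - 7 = 10*m^2 + m*(80*w + 68) + 64*w + 48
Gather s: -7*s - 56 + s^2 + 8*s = s^2 + s - 56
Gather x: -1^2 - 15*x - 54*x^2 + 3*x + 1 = -54*x^2 - 12*x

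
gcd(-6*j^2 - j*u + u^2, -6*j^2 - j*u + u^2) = -6*j^2 - j*u + u^2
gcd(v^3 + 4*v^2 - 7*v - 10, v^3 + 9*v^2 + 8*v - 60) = v^2 + 3*v - 10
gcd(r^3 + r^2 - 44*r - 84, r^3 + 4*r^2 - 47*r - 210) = r^2 - r - 42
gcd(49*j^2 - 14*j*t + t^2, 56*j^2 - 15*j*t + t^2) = -7*j + t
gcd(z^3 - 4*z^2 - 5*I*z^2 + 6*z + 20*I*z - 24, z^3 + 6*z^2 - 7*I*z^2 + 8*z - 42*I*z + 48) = z + I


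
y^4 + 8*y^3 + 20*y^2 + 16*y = y*(y + 2)^2*(y + 4)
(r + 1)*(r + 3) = r^2 + 4*r + 3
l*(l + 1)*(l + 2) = l^3 + 3*l^2 + 2*l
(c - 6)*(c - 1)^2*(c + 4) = c^4 - 4*c^3 - 19*c^2 + 46*c - 24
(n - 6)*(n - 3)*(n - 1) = n^3 - 10*n^2 + 27*n - 18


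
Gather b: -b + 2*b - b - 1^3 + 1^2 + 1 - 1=0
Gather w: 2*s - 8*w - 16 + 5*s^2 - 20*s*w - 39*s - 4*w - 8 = 5*s^2 - 37*s + w*(-20*s - 12) - 24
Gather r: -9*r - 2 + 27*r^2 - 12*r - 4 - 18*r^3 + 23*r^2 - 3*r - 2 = -18*r^3 + 50*r^2 - 24*r - 8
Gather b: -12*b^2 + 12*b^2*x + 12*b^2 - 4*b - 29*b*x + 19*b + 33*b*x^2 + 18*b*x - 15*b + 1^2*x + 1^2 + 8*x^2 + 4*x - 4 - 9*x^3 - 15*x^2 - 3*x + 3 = 12*b^2*x + b*(33*x^2 - 11*x) - 9*x^3 - 7*x^2 + 2*x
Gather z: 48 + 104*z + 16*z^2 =16*z^2 + 104*z + 48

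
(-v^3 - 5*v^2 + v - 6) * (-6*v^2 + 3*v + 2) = 6*v^5 + 27*v^4 - 23*v^3 + 29*v^2 - 16*v - 12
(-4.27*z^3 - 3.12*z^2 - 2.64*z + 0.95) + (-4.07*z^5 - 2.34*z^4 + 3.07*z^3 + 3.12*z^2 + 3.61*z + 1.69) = -4.07*z^5 - 2.34*z^4 - 1.2*z^3 + 0.97*z + 2.64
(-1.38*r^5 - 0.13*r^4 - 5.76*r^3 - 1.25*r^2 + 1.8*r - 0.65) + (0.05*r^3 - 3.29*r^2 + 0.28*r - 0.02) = -1.38*r^5 - 0.13*r^4 - 5.71*r^3 - 4.54*r^2 + 2.08*r - 0.67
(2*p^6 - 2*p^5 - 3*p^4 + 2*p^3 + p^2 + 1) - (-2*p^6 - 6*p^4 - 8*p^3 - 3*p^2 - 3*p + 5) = 4*p^6 - 2*p^5 + 3*p^4 + 10*p^3 + 4*p^2 + 3*p - 4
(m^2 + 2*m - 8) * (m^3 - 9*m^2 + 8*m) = m^5 - 7*m^4 - 18*m^3 + 88*m^2 - 64*m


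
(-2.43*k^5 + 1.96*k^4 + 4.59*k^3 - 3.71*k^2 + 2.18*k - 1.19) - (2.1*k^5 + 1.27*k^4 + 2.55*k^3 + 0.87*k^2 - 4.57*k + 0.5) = -4.53*k^5 + 0.69*k^4 + 2.04*k^3 - 4.58*k^2 + 6.75*k - 1.69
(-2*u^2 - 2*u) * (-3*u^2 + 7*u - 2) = 6*u^4 - 8*u^3 - 10*u^2 + 4*u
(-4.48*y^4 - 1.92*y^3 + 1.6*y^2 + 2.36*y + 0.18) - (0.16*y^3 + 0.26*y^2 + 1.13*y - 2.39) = -4.48*y^4 - 2.08*y^3 + 1.34*y^2 + 1.23*y + 2.57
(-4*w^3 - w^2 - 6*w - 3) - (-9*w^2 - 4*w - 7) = -4*w^3 + 8*w^2 - 2*w + 4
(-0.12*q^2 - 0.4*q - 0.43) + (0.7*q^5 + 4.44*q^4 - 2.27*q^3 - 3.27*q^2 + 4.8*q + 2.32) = 0.7*q^5 + 4.44*q^4 - 2.27*q^3 - 3.39*q^2 + 4.4*q + 1.89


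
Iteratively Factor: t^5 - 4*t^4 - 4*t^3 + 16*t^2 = (t - 2)*(t^4 - 2*t^3 - 8*t^2) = (t - 4)*(t - 2)*(t^3 + 2*t^2) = t*(t - 4)*(t - 2)*(t^2 + 2*t) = t^2*(t - 4)*(t - 2)*(t + 2)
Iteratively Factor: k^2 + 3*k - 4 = (k - 1)*(k + 4)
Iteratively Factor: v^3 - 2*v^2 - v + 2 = (v - 2)*(v^2 - 1) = (v - 2)*(v - 1)*(v + 1)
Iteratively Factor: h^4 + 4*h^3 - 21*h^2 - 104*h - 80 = (h - 5)*(h^3 + 9*h^2 + 24*h + 16) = (h - 5)*(h + 4)*(h^2 + 5*h + 4) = (h - 5)*(h + 1)*(h + 4)*(h + 4)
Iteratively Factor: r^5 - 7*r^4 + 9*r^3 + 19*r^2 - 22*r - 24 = (r + 1)*(r^4 - 8*r^3 + 17*r^2 + 2*r - 24) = (r - 3)*(r + 1)*(r^3 - 5*r^2 + 2*r + 8) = (r - 4)*(r - 3)*(r + 1)*(r^2 - r - 2) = (r - 4)*(r - 3)*(r - 2)*(r + 1)*(r + 1)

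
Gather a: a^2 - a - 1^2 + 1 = a^2 - a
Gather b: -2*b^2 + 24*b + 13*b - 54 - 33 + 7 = -2*b^2 + 37*b - 80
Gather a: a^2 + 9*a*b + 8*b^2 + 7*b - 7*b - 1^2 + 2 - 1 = a^2 + 9*a*b + 8*b^2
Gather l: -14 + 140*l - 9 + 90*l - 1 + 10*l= 240*l - 24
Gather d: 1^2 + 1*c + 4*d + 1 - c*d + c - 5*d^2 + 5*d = 2*c - 5*d^2 + d*(9 - c) + 2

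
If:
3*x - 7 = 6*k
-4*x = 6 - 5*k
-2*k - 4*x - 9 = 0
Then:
No Solution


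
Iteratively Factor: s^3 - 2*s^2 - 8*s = (s - 4)*(s^2 + 2*s) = (s - 4)*(s + 2)*(s)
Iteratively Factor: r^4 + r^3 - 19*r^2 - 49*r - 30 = (r + 2)*(r^3 - r^2 - 17*r - 15) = (r - 5)*(r + 2)*(r^2 + 4*r + 3) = (r - 5)*(r + 1)*(r + 2)*(r + 3)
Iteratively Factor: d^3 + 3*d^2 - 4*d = (d - 1)*(d^2 + 4*d) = (d - 1)*(d + 4)*(d)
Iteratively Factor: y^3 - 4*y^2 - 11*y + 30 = (y + 3)*(y^2 - 7*y + 10) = (y - 5)*(y + 3)*(y - 2)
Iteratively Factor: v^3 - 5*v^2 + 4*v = (v - 4)*(v^2 - v) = (v - 4)*(v - 1)*(v)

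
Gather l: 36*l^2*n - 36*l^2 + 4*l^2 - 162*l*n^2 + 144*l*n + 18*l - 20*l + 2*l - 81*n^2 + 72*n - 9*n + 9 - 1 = l^2*(36*n - 32) + l*(-162*n^2 + 144*n) - 81*n^2 + 63*n + 8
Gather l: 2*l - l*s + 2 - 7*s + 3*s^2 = l*(2 - s) + 3*s^2 - 7*s + 2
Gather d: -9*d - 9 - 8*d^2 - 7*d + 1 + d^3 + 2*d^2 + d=d^3 - 6*d^2 - 15*d - 8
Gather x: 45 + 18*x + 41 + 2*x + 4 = 20*x + 90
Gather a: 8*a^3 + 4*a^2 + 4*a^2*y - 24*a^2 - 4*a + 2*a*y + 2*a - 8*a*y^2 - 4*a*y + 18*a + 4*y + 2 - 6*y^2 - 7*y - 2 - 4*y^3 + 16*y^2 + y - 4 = 8*a^3 + a^2*(4*y - 20) + a*(-8*y^2 - 2*y + 16) - 4*y^3 + 10*y^2 - 2*y - 4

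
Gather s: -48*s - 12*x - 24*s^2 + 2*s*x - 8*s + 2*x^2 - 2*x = -24*s^2 + s*(2*x - 56) + 2*x^2 - 14*x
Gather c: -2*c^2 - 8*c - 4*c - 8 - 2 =-2*c^2 - 12*c - 10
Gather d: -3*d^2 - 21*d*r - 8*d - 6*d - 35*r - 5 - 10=-3*d^2 + d*(-21*r - 14) - 35*r - 15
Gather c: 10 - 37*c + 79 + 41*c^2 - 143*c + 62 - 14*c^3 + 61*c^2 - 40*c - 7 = -14*c^3 + 102*c^2 - 220*c + 144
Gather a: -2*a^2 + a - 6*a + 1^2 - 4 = -2*a^2 - 5*a - 3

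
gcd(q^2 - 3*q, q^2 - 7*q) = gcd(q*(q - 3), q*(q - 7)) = q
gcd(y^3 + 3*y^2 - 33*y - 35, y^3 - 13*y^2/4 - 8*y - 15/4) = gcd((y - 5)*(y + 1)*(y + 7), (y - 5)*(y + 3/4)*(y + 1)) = y^2 - 4*y - 5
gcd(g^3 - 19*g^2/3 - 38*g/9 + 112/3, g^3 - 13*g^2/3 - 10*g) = g - 6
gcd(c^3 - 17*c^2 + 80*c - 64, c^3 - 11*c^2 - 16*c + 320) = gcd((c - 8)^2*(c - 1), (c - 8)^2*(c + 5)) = c^2 - 16*c + 64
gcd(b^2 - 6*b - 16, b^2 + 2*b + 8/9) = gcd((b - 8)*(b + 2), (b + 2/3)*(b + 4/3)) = 1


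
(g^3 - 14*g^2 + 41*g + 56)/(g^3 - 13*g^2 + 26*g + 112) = (g + 1)/(g + 2)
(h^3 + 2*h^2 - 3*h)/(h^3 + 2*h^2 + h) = (h^2 + 2*h - 3)/(h^2 + 2*h + 1)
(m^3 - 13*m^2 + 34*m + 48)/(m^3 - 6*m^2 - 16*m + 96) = (m^2 - 7*m - 8)/(m^2 - 16)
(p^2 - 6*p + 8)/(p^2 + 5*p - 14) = (p - 4)/(p + 7)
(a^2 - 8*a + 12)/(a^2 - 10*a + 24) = (a - 2)/(a - 4)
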